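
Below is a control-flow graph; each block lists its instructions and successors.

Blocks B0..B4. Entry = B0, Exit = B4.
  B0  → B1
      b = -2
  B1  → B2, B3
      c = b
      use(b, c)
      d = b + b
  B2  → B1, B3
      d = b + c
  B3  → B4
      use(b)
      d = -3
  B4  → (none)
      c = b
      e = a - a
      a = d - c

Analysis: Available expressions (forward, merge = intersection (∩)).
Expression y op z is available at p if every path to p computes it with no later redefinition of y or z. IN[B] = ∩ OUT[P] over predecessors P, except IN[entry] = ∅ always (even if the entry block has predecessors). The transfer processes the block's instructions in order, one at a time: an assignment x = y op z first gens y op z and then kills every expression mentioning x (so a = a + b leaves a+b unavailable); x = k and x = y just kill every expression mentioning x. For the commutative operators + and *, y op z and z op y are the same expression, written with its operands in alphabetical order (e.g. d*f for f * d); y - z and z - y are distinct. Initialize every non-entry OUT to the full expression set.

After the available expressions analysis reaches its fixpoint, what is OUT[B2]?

Per-block solution:
  B0: | IN={} | OUT={}
  B1: | IN={} | OUT={b+b}
  B2: | IN={b+b} | OUT={b+b, b+c}
  B3: | IN={b+b} | OUT={b+b}
  B4: | IN={b+b} | OUT={b+b, d-c}

Merge at B2: IN[B2] = OUT[B1] = {b+b}
Applying B2's transfer function to that IN value gives OUT[B2] (row B2 above).

Answer: {b+b, b+c}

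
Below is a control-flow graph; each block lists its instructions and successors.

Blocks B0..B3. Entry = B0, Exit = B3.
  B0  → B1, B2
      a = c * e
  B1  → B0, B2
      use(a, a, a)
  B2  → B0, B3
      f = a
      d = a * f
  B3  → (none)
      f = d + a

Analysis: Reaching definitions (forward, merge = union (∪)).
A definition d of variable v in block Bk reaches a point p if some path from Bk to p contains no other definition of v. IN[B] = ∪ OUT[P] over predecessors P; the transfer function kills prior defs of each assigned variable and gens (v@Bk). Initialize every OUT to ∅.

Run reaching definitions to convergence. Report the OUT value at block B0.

Answer: {a@B0, d@B2, f@B2}

Working:
Per-block solution:
  B0: | IN={a@B0, d@B2, f@B2} | OUT={a@B0, d@B2, f@B2}
  B1: | IN={a@B0, d@B2, f@B2} | OUT={a@B0, d@B2, f@B2}
  B2: | IN={a@B0, d@B2, f@B2} | OUT={a@B0, d@B2, f@B2}
  B3: | IN={a@B0, d@B2, f@B2} | OUT={a@B0, d@B2, f@B3}

Merge at B0 (entry node, so the boundary value {} is joined with the incoming edge(s)): IN[B0] = {} ⊔ OUT[B1] ⊔ OUT[B2] = {a@B0, d@B2, f@B2}
Applying B0's transfer function to that IN value gives OUT[B0] (row B0 above).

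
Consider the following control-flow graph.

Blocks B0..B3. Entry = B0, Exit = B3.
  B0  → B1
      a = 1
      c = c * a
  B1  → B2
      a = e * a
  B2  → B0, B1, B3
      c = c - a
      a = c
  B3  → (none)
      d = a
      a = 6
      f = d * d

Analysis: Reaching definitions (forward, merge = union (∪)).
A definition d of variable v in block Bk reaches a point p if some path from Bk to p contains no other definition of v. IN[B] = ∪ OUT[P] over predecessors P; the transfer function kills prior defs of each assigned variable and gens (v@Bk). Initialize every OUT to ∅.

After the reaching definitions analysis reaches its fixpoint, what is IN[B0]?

Answer: {a@B2, c@B2}

Derivation:
Converged values:
  B0:   IN={a@B2, c@B2}   OUT={a@B0, c@B0}
  B1:   IN={a@B0, a@B2, c@B0, c@B2}   OUT={a@B1, c@B0, c@B2}
  B2:   IN={a@B1, c@B0, c@B2}   OUT={a@B2, c@B2}
  B3:   IN={a@B2, c@B2}   OUT={a@B3, c@B2, d@B3, f@B3}

Merge at B0 (entry node, so the boundary value {} is joined with the incoming edge(s)): IN[B0] = {} ⊔ OUT[B2] = {a@B2, c@B2}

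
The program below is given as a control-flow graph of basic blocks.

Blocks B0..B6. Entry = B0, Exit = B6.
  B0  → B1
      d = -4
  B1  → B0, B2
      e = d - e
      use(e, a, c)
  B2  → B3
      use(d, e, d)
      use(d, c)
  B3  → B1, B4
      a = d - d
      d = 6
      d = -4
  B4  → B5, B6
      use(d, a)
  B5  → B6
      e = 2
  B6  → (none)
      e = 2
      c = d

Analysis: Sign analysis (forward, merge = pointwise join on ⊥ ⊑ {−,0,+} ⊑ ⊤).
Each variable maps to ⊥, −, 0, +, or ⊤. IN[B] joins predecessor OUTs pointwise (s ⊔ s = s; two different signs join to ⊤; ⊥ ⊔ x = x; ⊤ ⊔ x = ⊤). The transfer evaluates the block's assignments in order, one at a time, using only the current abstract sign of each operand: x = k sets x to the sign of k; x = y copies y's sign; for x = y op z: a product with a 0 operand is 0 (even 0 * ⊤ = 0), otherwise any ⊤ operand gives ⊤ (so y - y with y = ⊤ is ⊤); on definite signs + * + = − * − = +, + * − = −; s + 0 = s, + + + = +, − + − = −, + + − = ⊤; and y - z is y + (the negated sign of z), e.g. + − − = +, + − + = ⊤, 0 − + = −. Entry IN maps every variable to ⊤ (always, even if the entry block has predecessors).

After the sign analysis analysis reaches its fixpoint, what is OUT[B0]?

Fixpoint table:
  B0:  IN=(all ⊤)  OUT={d:-; rest ⊤}
  B1:  IN={d:-; rest ⊤}  OUT={d:-; rest ⊤}
  B2:  IN={d:-; rest ⊤}  OUT={d:-; rest ⊤}
  B3:  IN={d:-; rest ⊤}  OUT={d:-; rest ⊤}
  B4:  IN={d:-; rest ⊤}  OUT={d:-; rest ⊤}
  B5:  IN={d:-; rest ⊤}  OUT={d:-, e:+; rest ⊤}
  B6:  IN={d:-; rest ⊤}  OUT={c:-, d:-, e:+; rest ⊤}

Merge at B0 (entry node, so the boundary value (all ⊤) is joined with the incoming edge(s)): IN[B0] = (all ⊤) ⊔ OUT[B1] = {a: ⊤, b: ⊤, c: ⊤, d: ⊤, e: ⊤, f: ⊤}
Applying B0's transfer function to that IN value gives OUT[B0] (row B0 above).

Answer: {a: ⊤, b: ⊤, c: ⊤, d: -, e: ⊤, f: ⊤}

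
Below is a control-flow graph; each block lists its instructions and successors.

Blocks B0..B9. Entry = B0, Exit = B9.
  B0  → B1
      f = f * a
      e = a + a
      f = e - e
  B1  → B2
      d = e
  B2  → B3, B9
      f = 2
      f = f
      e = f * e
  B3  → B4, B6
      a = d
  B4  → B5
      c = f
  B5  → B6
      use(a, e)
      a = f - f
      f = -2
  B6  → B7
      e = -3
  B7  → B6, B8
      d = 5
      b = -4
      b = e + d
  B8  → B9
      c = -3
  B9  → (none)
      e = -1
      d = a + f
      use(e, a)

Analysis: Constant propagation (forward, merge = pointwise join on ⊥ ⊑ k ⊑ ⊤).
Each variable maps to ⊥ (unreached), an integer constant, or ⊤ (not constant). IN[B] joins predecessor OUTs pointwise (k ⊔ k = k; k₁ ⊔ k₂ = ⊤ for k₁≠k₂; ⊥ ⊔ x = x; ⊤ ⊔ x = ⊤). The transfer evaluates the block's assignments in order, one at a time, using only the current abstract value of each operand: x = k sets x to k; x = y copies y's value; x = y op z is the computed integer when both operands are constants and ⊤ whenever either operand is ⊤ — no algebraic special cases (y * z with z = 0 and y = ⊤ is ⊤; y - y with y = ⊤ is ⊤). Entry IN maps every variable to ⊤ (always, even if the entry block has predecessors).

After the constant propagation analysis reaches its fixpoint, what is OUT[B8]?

Converged values:
  B0: | IN=(all ⊤) | OUT=(all ⊤)
  B1: | IN=(all ⊤) | OUT=(all ⊤)
  B2: | IN=(all ⊤) | OUT={f:2; rest ⊤}
  B3: | IN={f:2; rest ⊤} | OUT={f:2; rest ⊤}
  B4: | IN={f:2; rest ⊤} | OUT={c:2, f:2; rest ⊤}
  B5: | IN={c:2, f:2; rest ⊤} | OUT={a:0, c:2, f:-2; rest ⊤}
  B6: | IN=(all ⊤) | OUT={e:-3; rest ⊤}
  B7: | IN={e:-3; rest ⊤} | OUT={b:2, d:5, e:-3; rest ⊤}
  B8: | IN={b:2, d:5, e:-3; rest ⊤} | OUT={b:2, c:-3, d:5, e:-3; rest ⊤}
  B9: | IN=(all ⊤) | OUT={e:-1; rest ⊤}

Merge at B8: IN[B8] = OUT[B7] = {a: ⊤, b: 2, c: ⊤, d: 5, e: -3, f: ⊤}
Applying B8's transfer function to that IN value gives OUT[B8] (row B8 above).

Answer: {a: ⊤, b: 2, c: -3, d: 5, e: -3, f: ⊤}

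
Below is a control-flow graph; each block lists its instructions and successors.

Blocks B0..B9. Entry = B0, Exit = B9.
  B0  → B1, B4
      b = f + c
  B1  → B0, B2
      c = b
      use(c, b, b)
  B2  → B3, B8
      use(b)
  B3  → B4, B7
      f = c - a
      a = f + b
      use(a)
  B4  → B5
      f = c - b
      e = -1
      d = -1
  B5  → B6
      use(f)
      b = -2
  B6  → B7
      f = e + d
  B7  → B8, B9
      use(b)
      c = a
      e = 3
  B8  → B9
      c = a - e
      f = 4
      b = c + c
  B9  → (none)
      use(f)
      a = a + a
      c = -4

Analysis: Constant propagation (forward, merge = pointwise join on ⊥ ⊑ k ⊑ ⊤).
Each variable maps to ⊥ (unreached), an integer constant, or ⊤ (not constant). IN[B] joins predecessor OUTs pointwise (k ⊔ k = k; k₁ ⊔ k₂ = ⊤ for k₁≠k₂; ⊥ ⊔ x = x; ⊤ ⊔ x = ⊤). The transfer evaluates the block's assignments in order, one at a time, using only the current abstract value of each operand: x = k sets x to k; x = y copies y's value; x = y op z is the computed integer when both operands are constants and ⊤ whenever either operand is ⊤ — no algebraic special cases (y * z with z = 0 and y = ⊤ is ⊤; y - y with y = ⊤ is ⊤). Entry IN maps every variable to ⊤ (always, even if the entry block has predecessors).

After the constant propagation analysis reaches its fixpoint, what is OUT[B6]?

Answer: {a: ⊤, b: -2, c: ⊤, d: -1, e: -1, f: -2}

Derivation:
Converged values:
  B0: | IN=(all ⊤) | OUT=(all ⊤)
  B1: | IN=(all ⊤) | OUT=(all ⊤)
  B2: | IN=(all ⊤) | OUT=(all ⊤)
  B3: | IN=(all ⊤) | OUT=(all ⊤)
  B4: | IN=(all ⊤) | OUT={d:-1, e:-1; rest ⊤}
  B5: | IN={d:-1, e:-1; rest ⊤} | OUT={b:-2, d:-1, e:-1; rest ⊤}
  B6: | IN={b:-2, d:-1, e:-1; rest ⊤} | OUT={b:-2, d:-1, e:-1, f:-2; rest ⊤}
  B7: | IN=(all ⊤) | OUT={e:3; rest ⊤}
  B8: | IN=(all ⊤) | OUT={f:4; rest ⊤}
  B9: | IN=(all ⊤) | OUT={c:-4; rest ⊤}

Merge at B6: IN[B6] = OUT[B5] = {a: ⊤, b: -2, c: ⊤, d: -1, e: -1, f: ⊤}
Applying B6's transfer function to that IN value gives OUT[B6] (row B6 above).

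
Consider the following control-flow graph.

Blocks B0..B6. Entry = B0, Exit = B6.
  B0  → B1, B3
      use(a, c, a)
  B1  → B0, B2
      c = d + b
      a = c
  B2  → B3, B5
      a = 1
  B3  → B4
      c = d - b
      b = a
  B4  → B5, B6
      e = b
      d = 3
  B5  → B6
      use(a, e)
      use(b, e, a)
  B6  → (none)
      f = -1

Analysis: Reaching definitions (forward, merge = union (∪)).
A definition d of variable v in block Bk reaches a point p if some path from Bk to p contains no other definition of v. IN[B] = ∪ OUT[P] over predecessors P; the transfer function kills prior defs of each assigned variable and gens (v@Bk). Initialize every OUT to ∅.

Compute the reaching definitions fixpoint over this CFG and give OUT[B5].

Fixpoint table:
  B0:  IN={a@B1, c@B1}  OUT={a@B1, c@B1}
  B1:  IN={a@B1, c@B1}  OUT={a@B1, c@B1}
  B2:  IN={a@B1, c@B1}  OUT={a@B2, c@B1}
  B3:  IN={a@B1, a@B2, c@B1}  OUT={a@B1, a@B2, b@B3, c@B3}
  B4:  IN={a@B1, a@B2, b@B3, c@B3}  OUT={a@B1, a@B2, b@B3, c@B3, d@B4, e@B4}
  B5:  IN={a@B1, a@B2, b@B3, c@B1, c@B3, d@B4, e@B4}  OUT={a@B1, a@B2, b@B3, c@B1, c@B3, d@B4, e@B4}
  B6:  IN={a@B1, a@B2, b@B3, c@B1, c@B3, d@B4, e@B4}  OUT={a@B1, a@B2, b@B3, c@B1, c@B3, d@B4, e@B4, f@B6}

Merge at B5: IN[B5] = OUT[B2] ⊔ OUT[B4] = {a@B1, a@B2, b@B3, c@B1, c@B3, d@B4, e@B4}
Applying B5's transfer function to that IN value gives OUT[B5] (row B5 above).

Answer: {a@B1, a@B2, b@B3, c@B1, c@B3, d@B4, e@B4}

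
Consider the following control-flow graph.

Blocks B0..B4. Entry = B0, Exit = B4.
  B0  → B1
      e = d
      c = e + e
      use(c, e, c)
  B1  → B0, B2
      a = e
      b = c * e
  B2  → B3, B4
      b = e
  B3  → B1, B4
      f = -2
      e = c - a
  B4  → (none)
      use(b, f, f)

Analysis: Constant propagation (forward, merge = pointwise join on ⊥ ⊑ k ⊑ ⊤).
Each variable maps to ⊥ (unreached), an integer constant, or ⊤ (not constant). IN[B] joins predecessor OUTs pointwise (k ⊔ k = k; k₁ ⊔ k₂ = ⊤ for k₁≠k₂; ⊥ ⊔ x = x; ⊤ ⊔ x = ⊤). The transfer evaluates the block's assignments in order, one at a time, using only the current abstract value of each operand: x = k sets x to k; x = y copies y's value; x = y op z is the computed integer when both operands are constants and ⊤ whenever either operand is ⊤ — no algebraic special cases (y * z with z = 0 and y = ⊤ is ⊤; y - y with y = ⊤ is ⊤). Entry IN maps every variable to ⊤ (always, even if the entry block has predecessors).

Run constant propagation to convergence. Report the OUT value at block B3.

Fixpoint table:
  B0: | IN=(all ⊤) | OUT=(all ⊤)
  B1: | IN=(all ⊤) | OUT=(all ⊤)
  B2: | IN=(all ⊤) | OUT=(all ⊤)
  B3: | IN=(all ⊤) | OUT={f:-2; rest ⊤}
  B4: | IN=(all ⊤) | OUT=(all ⊤)

Merge at B3: IN[B3] = OUT[B2] = {a: ⊤, b: ⊤, c: ⊤, d: ⊤, e: ⊤, f: ⊤}
Applying B3's transfer function to that IN value gives OUT[B3] (row B3 above).

Answer: {a: ⊤, b: ⊤, c: ⊤, d: ⊤, e: ⊤, f: -2}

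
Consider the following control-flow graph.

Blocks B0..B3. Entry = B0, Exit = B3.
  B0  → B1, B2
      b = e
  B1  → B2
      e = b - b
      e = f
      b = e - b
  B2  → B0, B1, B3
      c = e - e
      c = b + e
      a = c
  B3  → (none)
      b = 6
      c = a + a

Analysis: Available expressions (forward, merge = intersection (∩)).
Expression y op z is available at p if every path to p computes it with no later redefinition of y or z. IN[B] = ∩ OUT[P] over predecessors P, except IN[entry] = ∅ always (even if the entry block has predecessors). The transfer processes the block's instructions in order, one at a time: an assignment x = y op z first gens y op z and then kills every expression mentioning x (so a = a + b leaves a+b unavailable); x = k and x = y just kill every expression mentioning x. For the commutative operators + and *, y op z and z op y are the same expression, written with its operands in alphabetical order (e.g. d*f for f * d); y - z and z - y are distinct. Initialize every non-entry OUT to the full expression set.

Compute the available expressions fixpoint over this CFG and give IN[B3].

Answer: {b+e, e-e}

Working:
Per-block solution:
  B0: | IN={} | OUT={}
  B1: | IN={} | OUT={}
  B2: | IN={} | OUT={b+e, e-e}
  B3: | IN={b+e, e-e} | OUT={a+a, e-e}

Merge at B3: IN[B3] = OUT[B2] = {b+e, e-e}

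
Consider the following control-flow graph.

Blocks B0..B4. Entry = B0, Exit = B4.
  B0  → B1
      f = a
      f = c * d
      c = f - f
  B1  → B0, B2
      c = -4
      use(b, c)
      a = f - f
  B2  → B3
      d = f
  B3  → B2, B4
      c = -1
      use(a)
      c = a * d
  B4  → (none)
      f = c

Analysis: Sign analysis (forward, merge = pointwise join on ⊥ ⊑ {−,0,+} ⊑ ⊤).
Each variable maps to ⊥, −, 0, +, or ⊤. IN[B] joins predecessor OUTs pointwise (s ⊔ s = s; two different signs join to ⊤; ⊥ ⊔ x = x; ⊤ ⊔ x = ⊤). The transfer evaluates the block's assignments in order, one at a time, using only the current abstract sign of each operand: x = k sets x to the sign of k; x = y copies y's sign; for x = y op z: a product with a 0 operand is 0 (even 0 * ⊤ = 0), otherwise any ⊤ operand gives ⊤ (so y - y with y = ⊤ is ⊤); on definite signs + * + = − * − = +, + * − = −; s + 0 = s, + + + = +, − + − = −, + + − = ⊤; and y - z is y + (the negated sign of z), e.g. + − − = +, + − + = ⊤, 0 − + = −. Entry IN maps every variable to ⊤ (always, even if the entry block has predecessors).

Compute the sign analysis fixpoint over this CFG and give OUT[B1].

Answer: {a: ⊤, b: ⊤, c: -, d: ⊤, e: ⊤, f: ⊤}

Trace:
Per-block solution:
  B0:   IN=(all ⊤)   OUT=(all ⊤)
  B1:   IN=(all ⊤)   OUT={c:-; rest ⊤}
  B2:   IN=(all ⊤)   OUT=(all ⊤)
  B3:   IN=(all ⊤)   OUT=(all ⊤)
  B4:   IN=(all ⊤)   OUT=(all ⊤)

Merge at B1: IN[B1] = OUT[B0] = {a: ⊤, b: ⊤, c: ⊤, d: ⊤, e: ⊤, f: ⊤}
Applying B1's transfer function to that IN value gives OUT[B1] (row B1 above).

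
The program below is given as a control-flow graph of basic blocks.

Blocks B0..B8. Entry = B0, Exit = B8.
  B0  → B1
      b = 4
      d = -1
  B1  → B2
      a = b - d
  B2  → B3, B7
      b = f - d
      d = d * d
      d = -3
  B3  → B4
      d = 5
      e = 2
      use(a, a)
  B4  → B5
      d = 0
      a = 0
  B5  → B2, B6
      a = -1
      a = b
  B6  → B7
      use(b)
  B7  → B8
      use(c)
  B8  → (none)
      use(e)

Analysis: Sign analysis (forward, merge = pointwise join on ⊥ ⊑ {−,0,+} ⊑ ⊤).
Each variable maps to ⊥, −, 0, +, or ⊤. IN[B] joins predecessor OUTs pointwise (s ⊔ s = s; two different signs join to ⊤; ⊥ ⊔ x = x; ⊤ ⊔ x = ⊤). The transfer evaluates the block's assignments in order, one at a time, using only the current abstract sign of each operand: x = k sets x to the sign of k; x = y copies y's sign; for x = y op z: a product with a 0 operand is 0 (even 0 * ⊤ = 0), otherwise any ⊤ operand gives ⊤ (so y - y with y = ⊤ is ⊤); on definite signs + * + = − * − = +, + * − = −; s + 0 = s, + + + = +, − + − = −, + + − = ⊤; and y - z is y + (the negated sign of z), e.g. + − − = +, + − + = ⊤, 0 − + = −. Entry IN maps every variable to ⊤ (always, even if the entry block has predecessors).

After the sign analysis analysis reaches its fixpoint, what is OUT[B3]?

Answer: {a: ⊤, b: ⊤, c: ⊤, d: +, e: +, f: ⊤}

Working:
Per-block solution:
  B0:  IN=(all ⊤)  OUT={b:+, d:-; rest ⊤}
  B1:  IN={b:+, d:-; rest ⊤}  OUT={a:+, b:+, d:-; rest ⊤}
  B2:  IN=(all ⊤)  OUT={d:-; rest ⊤}
  B3:  IN={d:-; rest ⊤}  OUT={d:+, e:+; rest ⊤}
  B4:  IN={d:+, e:+; rest ⊤}  OUT={a:0, d:0, e:+; rest ⊤}
  B5:  IN={a:0, d:0, e:+; rest ⊤}  OUT={d:0, e:+; rest ⊤}
  B6:  IN={d:0, e:+; rest ⊤}  OUT={d:0, e:+; rest ⊤}
  B7:  IN=(all ⊤)  OUT=(all ⊤)
  B8:  IN=(all ⊤)  OUT=(all ⊤)

Merge at B3: IN[B3] = OUT[B2] = {a: ⊤, b: ⊤, c: ⊤, d: -, e: ⊤, f: ⊤}
Applying B3's transfer function to that IN value gives OUT[B3] (row B3 above).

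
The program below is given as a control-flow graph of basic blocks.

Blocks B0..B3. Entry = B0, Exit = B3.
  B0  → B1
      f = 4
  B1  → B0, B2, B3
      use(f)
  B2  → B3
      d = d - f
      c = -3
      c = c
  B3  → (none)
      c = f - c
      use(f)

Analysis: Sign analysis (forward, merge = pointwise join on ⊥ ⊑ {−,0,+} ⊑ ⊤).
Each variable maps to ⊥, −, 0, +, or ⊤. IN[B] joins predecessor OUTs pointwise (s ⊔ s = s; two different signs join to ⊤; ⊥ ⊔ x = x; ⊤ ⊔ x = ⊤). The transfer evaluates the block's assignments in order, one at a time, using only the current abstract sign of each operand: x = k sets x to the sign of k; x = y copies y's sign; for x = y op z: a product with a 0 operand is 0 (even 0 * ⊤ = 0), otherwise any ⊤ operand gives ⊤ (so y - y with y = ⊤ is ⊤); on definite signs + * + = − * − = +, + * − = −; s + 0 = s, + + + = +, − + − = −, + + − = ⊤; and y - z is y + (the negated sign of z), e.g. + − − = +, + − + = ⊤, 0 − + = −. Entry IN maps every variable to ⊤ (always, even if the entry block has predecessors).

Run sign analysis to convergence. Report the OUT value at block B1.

Answer: {a: ⊤, b: ⊤, c: ⊤, d: ⊤, e: ⊤, f: +}

Trace:
Converged values:
  B0:  IN=(all ⊤)  OUT={f:+; rest ⊤}
  B1:  IN={f:+; rest ⊤}  OUT={f:+; rest ⊤}
  B2:  IN={f:+; rest ⊤}  OUT={c:-, f:+; rest ⊤}
  B3:  IN={f:+; rest ⊤}  OUT={f:+; rest ⊤}

Merge at B1: IN[B1] = OUT[B0] = {a: ⊤, b: ⊤, c: ⊤, d: ⊤, e: ⊤, f: +}
Applying B1's transfer function to that IN value gives OUT[B1] (row B1 above).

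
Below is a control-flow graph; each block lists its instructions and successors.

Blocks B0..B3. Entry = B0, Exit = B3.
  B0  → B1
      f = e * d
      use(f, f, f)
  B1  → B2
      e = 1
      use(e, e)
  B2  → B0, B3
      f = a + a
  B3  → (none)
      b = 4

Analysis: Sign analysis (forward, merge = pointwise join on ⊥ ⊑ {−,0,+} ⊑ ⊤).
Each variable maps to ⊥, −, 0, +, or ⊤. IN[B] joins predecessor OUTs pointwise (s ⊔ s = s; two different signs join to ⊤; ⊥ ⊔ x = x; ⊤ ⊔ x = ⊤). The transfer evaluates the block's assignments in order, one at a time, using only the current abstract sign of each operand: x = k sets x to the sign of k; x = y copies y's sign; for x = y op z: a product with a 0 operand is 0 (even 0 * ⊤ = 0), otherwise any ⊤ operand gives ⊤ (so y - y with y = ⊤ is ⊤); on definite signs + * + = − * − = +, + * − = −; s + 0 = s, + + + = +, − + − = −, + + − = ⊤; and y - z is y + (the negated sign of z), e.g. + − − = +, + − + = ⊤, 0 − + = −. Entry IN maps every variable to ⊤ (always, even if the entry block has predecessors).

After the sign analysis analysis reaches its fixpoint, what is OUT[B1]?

Answer: {a: ⊤, b: ⊤, c: ⊤, d: ⊤, e: +, f: ⊤}

Trace:
Converged values:
  B0:  IN=(all ⊤)  OUT=(all ⊤)
  B1:  IN=(all ⊤)  OUT={e:+; rest ⊤}
  B2:  IN={e:+; rest ⊤}  OUT={e:+; rest ⊤}
  B3:  IN={e:+; rest ⊤}  OUT={b:+, e:+; rest ⊤}

Merge at B1: IN[B1] = OUT[B0] = {a: ⊤, b: ⊤, c: ⊤, d: ⊤, e: ⊤, f: ⊤}
Applying B1's transfer function to that IN value gives OUT[B1] (row B1 above).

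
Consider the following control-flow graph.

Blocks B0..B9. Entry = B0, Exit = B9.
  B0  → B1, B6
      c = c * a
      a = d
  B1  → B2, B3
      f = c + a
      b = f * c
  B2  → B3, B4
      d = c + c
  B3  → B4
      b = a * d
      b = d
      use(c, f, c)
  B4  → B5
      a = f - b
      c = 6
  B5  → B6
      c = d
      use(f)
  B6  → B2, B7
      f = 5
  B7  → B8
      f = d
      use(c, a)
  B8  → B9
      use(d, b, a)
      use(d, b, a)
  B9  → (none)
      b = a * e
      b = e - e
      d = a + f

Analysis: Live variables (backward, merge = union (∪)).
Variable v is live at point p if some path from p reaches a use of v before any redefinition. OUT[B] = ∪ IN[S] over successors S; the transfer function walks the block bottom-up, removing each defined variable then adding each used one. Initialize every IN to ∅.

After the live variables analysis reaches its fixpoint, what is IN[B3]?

Per-block solution:
  B0:   IN={a, b, c, d, e}   OUT={a, b, c, d, e}
  B1:   IN={a, c, d, e}   OUT={a, b, c, d, e, f}
  B2:   IN={a, b, c, e, f}   OUT={a, b, c, d, e, f}
  B3:   IN={a, c, d, e, f}   OUT={b, d, e, f}
  B4:   IN={b, d, e, f}   OUT={a, b, d, e, f}
  B5:   IN={a, b, d, e, f}   OUT={a, b, c, d, e}
  B6:   IN={a, b, c, d, e}   OUT={a, b, c, d, e, f}
  B7:   IN={a, b, c, d, e}   OUT={a, b, d, e, f}
  B8:   IN={a, b, d, e, f}   OUT={a, e, f}
  B9:   IN={a, e, f}   OUT={}

Merge at B3: OUT[B3] = IN[B4] = {b, d, e, f}
Applying B3's transfer function to that OUT value gives IN[B3] (row B3 above).

Answer: {a, c, d, e, f}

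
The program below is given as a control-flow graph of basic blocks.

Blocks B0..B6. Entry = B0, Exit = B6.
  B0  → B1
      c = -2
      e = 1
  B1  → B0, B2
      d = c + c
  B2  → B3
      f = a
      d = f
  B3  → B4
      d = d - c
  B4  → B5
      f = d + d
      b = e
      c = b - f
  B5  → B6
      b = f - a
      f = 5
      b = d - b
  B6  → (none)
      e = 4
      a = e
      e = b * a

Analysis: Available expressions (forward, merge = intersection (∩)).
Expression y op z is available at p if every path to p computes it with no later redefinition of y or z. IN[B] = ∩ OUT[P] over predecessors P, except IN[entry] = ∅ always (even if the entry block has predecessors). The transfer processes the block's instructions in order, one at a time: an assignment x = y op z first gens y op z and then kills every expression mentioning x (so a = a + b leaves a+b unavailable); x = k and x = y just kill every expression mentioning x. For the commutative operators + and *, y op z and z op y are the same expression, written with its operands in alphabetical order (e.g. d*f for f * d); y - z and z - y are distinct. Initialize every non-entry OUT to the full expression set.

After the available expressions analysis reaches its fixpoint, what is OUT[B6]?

Per-block solution:
  B0: | IN={} | OUT={}
  B1: | IN={} | OUT={c+c}
  B2: | IN={c+c} | OUT={c+c}
  B3: | IN={c+c} | OUT={c+c}
  B4: | IN={c+c} | OUT={b-f, d+d}
  B5: | IN={b-f, d+d} | OUT={d+d}
  B6: | IN={d+d} | OUT={a*b, d+d}

Merge at B6: IN[B6] = OUT[B5] = {d+d}
Applying B6's transfer function to that IN value gives OUT[B6] (row B6 above).

Answer: {a*b, d+d}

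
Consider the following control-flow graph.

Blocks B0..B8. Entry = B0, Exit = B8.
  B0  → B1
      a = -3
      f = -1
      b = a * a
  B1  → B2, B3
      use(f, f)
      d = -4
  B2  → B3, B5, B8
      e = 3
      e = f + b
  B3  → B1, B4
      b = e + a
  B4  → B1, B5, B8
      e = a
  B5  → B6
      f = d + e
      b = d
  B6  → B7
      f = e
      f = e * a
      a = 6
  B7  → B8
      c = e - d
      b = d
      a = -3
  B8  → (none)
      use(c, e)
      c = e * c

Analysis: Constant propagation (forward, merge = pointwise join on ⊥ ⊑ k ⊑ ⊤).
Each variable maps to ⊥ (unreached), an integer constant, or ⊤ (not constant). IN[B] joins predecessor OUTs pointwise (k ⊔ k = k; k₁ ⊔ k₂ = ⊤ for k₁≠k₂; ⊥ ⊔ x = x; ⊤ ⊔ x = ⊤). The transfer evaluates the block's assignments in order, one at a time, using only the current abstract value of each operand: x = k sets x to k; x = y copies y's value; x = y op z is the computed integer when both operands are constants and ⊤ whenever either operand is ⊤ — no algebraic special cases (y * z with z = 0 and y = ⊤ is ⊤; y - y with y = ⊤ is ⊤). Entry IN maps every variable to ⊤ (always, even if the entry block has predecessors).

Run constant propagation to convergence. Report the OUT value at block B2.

Answer: {a: -3, b: ⊤, c: ⊤, d: -4, e: ⊤, f: -1}

Trace:
Fixpoint table:
  B0: | IN=(all ⊤) | OUT={a:-3, b:9, f:-1; rest ⊤}
  B1: | IN={a:-3, f:-1; rest ⊤} | OUT={a:-3, d:-4, f:-1; rest ⊤}
  B2: | IN={a:-3, d:-4, f:-1; rest ⊤} | OUT={a:-3, d:-4, f:-1; rest ⊤}
  B3: | IN={a:-3, d:-4, f:-1; rest ⊤} | OUT={a:-3, d:-4, f:-1; rest ⊤}
  B4: | IN={a:-3, d:-4, f:-1; rest ⊤} | OUT={a:-3, d:-4, e:-3, f:-1; rest ⊤}
  B5: | IN={a:-3, d:-4, f:-1; rest ⊤} | OUT={a:-3, b:-4, d:-4; rest ⊤}
  B6: | IN={a:-3, b:-4, d:-4; rest ⊤} | OUT={a:6, b:-4, d:-4; rest ⊤}
  B7: | IN={a:6, b:-4, d:-4; rest ⊤} | OUT={a:-3, b:-4, d:-4; rest ⊤}
  B8: | IN={a:-3, d:-4; rest ⊤} | OUT={a:-3, d:-4; rest ⊤}

Merge at B2: IN[B2] = OUT[B1] = {a: -3, b: ⊤, c: ⊤, d: -4, e: ⊤, f: -1}
Applying B2's transfer function to that IN value gives OUT[B2] (row B2 above).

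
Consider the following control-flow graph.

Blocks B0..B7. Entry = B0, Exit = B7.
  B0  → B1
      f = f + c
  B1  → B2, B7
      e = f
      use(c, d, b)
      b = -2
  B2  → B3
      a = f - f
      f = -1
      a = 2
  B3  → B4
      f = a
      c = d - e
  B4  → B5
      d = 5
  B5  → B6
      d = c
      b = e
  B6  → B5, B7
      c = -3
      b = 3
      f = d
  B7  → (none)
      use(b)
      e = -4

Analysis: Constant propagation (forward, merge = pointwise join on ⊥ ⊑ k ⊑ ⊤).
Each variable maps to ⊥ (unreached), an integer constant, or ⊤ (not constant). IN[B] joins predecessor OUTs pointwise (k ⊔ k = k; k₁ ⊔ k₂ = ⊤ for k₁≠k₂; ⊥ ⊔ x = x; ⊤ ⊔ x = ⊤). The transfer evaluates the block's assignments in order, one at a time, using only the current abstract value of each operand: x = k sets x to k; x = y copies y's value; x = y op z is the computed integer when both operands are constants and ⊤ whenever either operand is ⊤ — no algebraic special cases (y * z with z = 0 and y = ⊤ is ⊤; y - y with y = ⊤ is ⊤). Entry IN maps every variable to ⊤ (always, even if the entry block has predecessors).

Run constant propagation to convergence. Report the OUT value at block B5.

Converged values:
  B0:   IN=(all ⊤)   OUT=(all ⊤)
  B1:   IN=(all ⊤)   OUT={b:-2; rest ⊤}
  B2:   IN={b:-2; rest ⊤}   OUT={a:2, b:-2, f:-1; rest ⊤}
  B3:   IN={a:2, b:-2, f:-1; rest ⊤}   OUT={a:2, b:-2, f:2; rest ⊤}
  B4:   IN={a:2, b:-2, f:2; rest ⊤}   OUT={a:2, b:-2, d:5, f:2; rest ⊤}
  B5:   IN={a:2; rest ⊤}   OUT={a:2; rest ⊤}
  B6:   IN={a:2; rest ⊤}   OUT={a:2, b:3, c:-3; rest ⊤}
  B7:   IN=(all ⊤)   OUT={e:-4; rest ⊤}

Merge at B5: IN[B5] = OUT[B4] ⊔ OUT[B6] = {a: 2, b: ⊤, c: ⊤, d: ⊤, e: ⊤, f: ⊤}
Applying B5's transfer function to that IN value gives OUT[B5] (row B5 above).

Answer: {a: 2, b: ⊤, c: ⊤, d: ⊤, e: ⊤, f: ⊤}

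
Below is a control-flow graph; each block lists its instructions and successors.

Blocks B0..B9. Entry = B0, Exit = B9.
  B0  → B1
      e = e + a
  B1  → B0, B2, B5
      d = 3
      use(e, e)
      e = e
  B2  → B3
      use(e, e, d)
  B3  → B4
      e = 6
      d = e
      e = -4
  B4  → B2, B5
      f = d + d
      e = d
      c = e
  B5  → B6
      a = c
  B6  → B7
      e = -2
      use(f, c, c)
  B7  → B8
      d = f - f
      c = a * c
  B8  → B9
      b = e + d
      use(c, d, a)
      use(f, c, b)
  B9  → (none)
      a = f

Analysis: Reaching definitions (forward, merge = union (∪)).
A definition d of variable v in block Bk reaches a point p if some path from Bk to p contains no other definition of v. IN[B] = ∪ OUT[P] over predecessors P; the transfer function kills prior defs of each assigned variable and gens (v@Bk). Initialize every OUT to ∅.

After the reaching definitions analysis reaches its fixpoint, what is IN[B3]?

Answer: {c@B4, d@B1, d@B3, e@B1, e@B4, f@B4}

Trace:
Fixpoint table:
  B0: | IN={d@B1, e@B1} | OUT={d@B1, e@B0}
  B1: | IN={d@B1, e@B0} | OUT={d@B1, e@B1}
  B2: | IN={c@B4, d@B1, d@B3, e@B1, e@B4, f@B4} | OUT={c@B4, d@B1, d@B3, e@B1, e@B4, f@B4}
  B3: | IN={c@B4, d@B1, d@B3, e@B1, e@B4, f@B4} | OUT={c@B4, d@B3, e@B3, f@B4}
  B4: | IN={c@B4, d@B3, e@B3, f@B4} | OUT={c@B4, d@B3, e@B4, f@B4}
  B5: | IN={c@B4, d@B1, d@B3, e@B1, e@B4, f@B4} | OUT={a@B5, c@B4, d@B1, d@B3, e@B1, e@B4, f@B4}
  B6: | IN={a@B5, c@B4, d@B1, d@B3, e@B1, e@B4, f@B4} | OUT={a@B5, c@B4, d@B1, d@B3, e@B6, f@B4}
  B7: | IN={a@B5, c@B4, d@B1, d@B3, e@B6, f@B4} | OUT={a@B5, c@B7, d@B7, e@B6, f@B4}
  B8: | IN={a@B5, c@B7, d@B7, e@B6, f@B4} | OUT={a@B5, b@B8, c@B7, d@B7, e@B6, f@B4}
  B9: | IN={a@B5, b@B8, c@B7, d@B7, e@B6, f@B4} | OUT={a@B9, b@B8, c@B7, d@B7, e@B6, f@B4}

Merge at B3: IN[B3] = OUT[B2] = {c@B4, d@B1, d@B3, e@B1, e@B4, f@B4}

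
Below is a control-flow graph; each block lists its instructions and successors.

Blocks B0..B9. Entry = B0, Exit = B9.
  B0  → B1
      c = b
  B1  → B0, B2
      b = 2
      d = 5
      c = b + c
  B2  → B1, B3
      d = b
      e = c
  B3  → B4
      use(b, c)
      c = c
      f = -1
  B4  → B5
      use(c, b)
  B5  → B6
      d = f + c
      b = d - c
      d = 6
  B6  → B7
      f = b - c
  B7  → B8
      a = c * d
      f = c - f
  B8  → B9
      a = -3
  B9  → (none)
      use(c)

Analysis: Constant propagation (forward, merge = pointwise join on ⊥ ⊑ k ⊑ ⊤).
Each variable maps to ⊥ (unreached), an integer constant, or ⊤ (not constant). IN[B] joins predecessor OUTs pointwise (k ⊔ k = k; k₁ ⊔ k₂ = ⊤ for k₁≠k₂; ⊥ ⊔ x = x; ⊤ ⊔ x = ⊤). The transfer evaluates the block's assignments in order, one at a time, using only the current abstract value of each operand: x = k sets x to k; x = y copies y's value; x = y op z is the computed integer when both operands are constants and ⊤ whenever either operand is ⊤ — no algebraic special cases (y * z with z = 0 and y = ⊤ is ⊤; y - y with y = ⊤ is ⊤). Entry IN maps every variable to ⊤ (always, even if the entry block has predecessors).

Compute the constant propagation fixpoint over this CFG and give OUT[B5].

Answer: {a: ⊤, b: ⊤, c: ⊤, d: 6, e: ⊤, f: -1}

Derivation:
Converged values:
  B0: | IN=(all ⊤) | OUT=(all ⊤)
  B1: | IN=(all ⊤) | OUT={b:2, d:5; rest ⊤}
  B2: | IN={b:2, d:5; rest ⊤} | OUT={b:2, d:2; rest ⊤}
  B3: | IN={b:2, d:2; rest ⊤} | OUT={b:2, d:2, f:-1; rest ⊤}
  B4: | IN={b:2, d:2, f:-1; rest ⊤} | OUT={b:2, d:2, f:-1; rest ⊤}
  B5: | IN={b:2, d:2, f:-1; rest ⊤} | OUT={d:6, f:-1; rest ⊤}
  B6: | IN={d:6, f:-1; rest ⊤} | OUT={d:6; rest ⊤}
  B7: | IN={d:6; rest ⊤} | OUT={d:6; rest ⊤}
  B8: | IN={d:6; rest ⊤} | OUT={a:-3, d:6; rest ⊤}
  B9: | IN={a:-3, d:6; rest ⊤} | OUT={a:-3, d:6; rest ⊤}

Merge at B5: IN[B5] = OUT[B4] = {a: ⊤, b: 2, c: ⊤, d: 2, e: ⊤, f: -1}
Applying B5's transfer function to that IN value gives OUT[B5] (row B5 above).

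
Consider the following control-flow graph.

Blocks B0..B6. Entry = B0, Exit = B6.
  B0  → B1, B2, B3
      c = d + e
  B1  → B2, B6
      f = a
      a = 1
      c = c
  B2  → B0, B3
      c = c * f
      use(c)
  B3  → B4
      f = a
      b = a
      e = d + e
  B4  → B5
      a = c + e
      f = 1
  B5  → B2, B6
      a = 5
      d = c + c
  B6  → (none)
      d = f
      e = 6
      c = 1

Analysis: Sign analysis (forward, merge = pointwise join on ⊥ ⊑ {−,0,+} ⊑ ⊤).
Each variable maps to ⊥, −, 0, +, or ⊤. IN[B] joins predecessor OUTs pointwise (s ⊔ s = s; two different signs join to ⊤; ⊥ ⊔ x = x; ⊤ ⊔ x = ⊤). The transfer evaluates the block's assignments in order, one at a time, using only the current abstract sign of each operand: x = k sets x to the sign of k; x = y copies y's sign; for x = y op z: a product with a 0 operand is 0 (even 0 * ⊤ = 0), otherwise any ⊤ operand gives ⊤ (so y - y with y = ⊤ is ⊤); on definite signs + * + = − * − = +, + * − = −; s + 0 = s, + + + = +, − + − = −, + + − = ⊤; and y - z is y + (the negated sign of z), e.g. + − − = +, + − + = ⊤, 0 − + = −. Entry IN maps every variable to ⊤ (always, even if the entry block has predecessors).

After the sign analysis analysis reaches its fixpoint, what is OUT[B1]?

Answer: {a: +, b: ⊤, c: ⊤, d: ⊤, e: ⊤, f: ⊤}

Trace:
Fixpoint table:
  B0: | IN=(all ⊤) | OUT=(all ⊤)
  B1: | IN=(all ⊤) | OUT={a:+; rest ⊤}
  B2: | IN=(all ⊤) | OUT=(all ⊤)
  B3: | IN=(all ⊤) | OUT=(all ⊤)
  B4: | IN=(all ⊤) | OUT={f:+; rest ⊤}
  B5: | IN={f:+; rest ⊤} | OUT={a:+, f:+; rest ⊤}
  B6: | IN={a:+; rest ⊤} | OUT={a:+, c:+, e:+; rest ⊤}

Merge at B1: IN[B1] = OUT[B0] = {a: ⊤, b: ⊤, c: ⊤, d: ⊤, e: ⊤, f: ⊤}
Applying B1's transfer function to that IN value gives OUT[B1] (row B1 above).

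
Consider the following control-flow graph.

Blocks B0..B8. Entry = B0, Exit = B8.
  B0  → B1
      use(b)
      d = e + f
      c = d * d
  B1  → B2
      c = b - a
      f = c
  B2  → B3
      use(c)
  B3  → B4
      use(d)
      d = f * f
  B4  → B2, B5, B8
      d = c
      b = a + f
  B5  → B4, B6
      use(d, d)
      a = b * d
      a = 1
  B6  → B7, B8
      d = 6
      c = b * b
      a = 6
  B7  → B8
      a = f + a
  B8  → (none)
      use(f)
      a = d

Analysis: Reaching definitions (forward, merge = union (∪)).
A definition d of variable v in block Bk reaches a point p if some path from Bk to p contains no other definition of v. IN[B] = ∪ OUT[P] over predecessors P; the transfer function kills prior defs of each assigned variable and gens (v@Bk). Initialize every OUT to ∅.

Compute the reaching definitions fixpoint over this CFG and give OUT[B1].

Converged values:
  B0: | IN={} | OUT={c@B0, d@B0}
  B1: | IN={c@B0, d@B0} | OUT={c@B1, d@B0, f@B1}
  B2: | IN={a@B5, b@B4, c@B1, d@B0, d@B4, f@B1} | OUT={a@B5, b@B4, c@B1, d@B0, d@B4, f@B1}
  B3: | IN={a@B5, b@B4, c@B1, d@B0, d@B4, f@B1} | OUT={a@B5, b@B4, c@B1, d@B3, f@B1}
  B4: | IN={a@B5, b@B4, c@B1, d@B3, d@B4, f@B1} | OUT={a@B5, b@B4, c@B1, d@B4, f@B1}
  B5: | IN={a@B5, b@B4, c@B1, d@B4, f@B1} | OUT={a@B5, b@B4, c@B1, d@B4, f@B1}
  B6: | IN={a@B5, b@B4, c@B1, d@B4, f@B1} | OUT={a@B6, b@B4, c@B6, d@B6, f@B1}
  B7: | IN={a@B6, b@B4, c@B6, d@B6, f@B1} | OUT={a@B7, b@B4, c@B6, d@B6, f@B1}
  B8: | IN={a@B5, a@B6, a@B7, b@B4, c@B1, c@B6, d@B4, d@B6, f@B1} | OUT={a@B8, b@B4, c@B1, c@B6, d@B4, d@B6, f@B1}

Merge at B1: IN[B1] = OUT[B0] = {c@B0, d@B0}
Applying B1's transfer function to that IN value gives OUT[B1] (row B1 above).

Answer: {c@B1, d@B0, f@B1}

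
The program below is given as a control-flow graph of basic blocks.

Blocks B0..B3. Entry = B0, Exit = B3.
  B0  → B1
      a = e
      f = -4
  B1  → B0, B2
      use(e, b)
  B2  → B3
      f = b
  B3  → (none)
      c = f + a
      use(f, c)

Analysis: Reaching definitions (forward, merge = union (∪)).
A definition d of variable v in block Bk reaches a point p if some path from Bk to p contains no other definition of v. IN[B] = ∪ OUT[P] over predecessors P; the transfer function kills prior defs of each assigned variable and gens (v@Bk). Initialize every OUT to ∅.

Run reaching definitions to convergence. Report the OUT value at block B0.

Answer: {a@B0, f@B0}

Derivation:
Per-block solution:
  B0: | IN={a@B0, f@B0} | OUT={a@B0, f@B0}
  B1: | IN={a@B0, f@B0} | OUT={a@B0, f@B0}
  B2: | IN={a@B0, f@B0} | OUT={a@B0, f@B2}
  B3: | IN={a@B0, f@B2} | OUT={a@B0, c@B3, f@B2}

Merge at B0 (entry node, so the boundary value {} is joined with the incoming edge(s)): IN[B0] = {} ⊔ OUT[B1] = {a@B0, f@B0}
Applying B0's transfer function to that IN value gives OUT[B0] (row B0 above).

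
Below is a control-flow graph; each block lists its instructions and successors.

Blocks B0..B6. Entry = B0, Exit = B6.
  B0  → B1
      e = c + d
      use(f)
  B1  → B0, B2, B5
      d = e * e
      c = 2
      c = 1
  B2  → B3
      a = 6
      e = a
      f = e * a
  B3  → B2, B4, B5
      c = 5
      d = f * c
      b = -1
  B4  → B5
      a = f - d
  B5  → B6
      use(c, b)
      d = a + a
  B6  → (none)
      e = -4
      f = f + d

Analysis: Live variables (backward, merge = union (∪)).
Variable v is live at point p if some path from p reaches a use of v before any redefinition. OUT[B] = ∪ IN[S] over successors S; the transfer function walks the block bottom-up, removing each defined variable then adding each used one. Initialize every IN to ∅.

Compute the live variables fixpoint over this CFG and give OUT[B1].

Per-block solution:
  B0: | IN={a, b, c, d, f} | OUT={a, b, e, f}
  B1: | IN={a, b, e, f} | OUT={a, b, c, d, f}
  B2: | IN={} | OUT={a, f}
  B3: | IN={a, f} | OUT={a, b, c, d, f}
  B4: | IN={b, c, d, f} | OUT={a, b, c, f}
  B5: | IN={a, b, c, f} | OUT={d, f}
  B6: | IN={d, f} | OUT={}

Merge at B1: OUT[B1] = IN[B0] ⊔ IN[B2] ⊔ IN[B5] = {a, b, c, d, f}

Answer: {a, b, c, d, f}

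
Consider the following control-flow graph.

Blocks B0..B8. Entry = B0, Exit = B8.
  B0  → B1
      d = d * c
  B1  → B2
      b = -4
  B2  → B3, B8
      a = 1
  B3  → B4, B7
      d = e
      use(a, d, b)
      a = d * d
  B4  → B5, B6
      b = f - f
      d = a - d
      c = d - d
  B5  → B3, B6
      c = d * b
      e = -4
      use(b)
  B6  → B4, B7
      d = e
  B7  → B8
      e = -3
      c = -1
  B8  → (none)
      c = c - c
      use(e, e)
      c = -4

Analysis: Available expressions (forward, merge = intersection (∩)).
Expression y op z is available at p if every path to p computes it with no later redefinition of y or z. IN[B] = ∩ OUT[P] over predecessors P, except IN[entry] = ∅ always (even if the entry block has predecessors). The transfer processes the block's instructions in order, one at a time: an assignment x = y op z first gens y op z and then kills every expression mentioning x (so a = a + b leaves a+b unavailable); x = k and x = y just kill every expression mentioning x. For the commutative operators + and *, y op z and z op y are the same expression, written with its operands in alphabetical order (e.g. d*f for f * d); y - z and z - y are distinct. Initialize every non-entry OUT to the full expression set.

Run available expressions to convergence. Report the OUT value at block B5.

Fixpoint table:
  B0:   IN={}   OUT={}
  B1:   IN={}   OUT={}
  B2:   IN={}   OUT={}
  B3:   IN={}   OUT={d*d}
  B4:   IN={}   OUT={d-d, f-f}
  B5:   IN={d-d, f-f}   OUT={b*d, d-d, f-f}
  B6:   IN={d-d, f-f}   OUT={f-f}
  B7:   IN={}   OUT={}
  B8:   IN={}   OUT={}

Merge at B5: IN[B5] = OUT[B4] = {d-d, f-f}
Applying B5's transfer function to that IN value gives OUT[B5] (row B5 above).

Answer: {b*d, d-d, f-f}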